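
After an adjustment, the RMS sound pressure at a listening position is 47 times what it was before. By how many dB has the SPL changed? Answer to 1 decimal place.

SPL change from a pressure ratio uses the 20·log₁₀ form:
20·log₁₀(47) = 33.4 dB.

33.4 dB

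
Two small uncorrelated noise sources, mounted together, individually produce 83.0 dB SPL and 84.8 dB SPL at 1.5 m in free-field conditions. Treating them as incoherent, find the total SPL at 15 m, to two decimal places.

67.00 dB SPL

Combined at 1.5 m: 10·log₁₀(10^(83.0/10)+10^(84.8/10)) = 87.003 dB SPL.
Then apply −20·log₁₀(15/1.5) = -20.000 dB → 67.00 dB SPL.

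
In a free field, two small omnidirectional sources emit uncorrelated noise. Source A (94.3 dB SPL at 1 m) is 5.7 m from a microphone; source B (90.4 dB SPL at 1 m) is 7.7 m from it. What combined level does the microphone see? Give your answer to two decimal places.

At the listener: L_A = 94.3 − 20·log₁₀(5.7) = 79.183 dB; L_B = 90.4 − 20·log₁₀(7.7) = 72.670 dB.
Combined: 10·log₁₀(10^(79.183/10)+10^(72.670/10)) = 80.06 dB SPL.

80.06 dB SPL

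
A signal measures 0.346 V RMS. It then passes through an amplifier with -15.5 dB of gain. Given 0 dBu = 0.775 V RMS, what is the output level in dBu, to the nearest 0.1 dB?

-22.5 dBu

Input level: 20·log₁₀(0.346/0.775) = -7.00 dBu.
Output: -7.00 − 15.5 = -22.5 dBu.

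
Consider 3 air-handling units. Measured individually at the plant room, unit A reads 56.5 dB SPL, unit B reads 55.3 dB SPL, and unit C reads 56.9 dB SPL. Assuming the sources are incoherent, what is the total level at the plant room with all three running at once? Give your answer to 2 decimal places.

61.06 dB SPL

Incoherent sources sum as intensities:
L_total = 10·log₁₀(10^(56.5/10) + 10^(55.3/10) + 10^(56.9/10)) = 10·log₁₀(1275000) = 61.06 dB SPL.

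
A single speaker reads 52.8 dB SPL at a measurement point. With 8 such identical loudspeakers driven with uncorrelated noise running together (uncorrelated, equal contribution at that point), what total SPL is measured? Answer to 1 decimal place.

61.8 dB SPL

8 equal incoherent sources raise the level by 10·log₁₀(8) = 9.03 dB.
L_total = 52.8 + 9.03 = 61.8 dB SPL.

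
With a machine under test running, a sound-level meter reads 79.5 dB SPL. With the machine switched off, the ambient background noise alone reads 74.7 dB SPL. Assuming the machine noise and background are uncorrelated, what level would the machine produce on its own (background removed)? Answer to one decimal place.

77.8 dB SPL

Background correction is a power subtraction:
L_src = 10·log₁₀(10^(79.5/10) − 10^(74.7/10)) = 10·log₁₀(59610000) = 77.8 dB SPL.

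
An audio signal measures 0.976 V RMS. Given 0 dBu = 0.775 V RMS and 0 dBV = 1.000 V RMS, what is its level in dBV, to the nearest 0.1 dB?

-0.2 dBV

dBV = 20·log₁₀(V / 1.000 V).
20·log₁₀(0.976/1.000) = -0.2 dBV.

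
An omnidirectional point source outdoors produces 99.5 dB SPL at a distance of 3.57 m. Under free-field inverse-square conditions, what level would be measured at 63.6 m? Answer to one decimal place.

For a point source in a free field, ΔL = −20·log₁₀(d₂/d₁).
ΔL = −20·log₁₀(63.6/3.57) = -25.02 dB, so L₂ = 99.5 + (-25.02) = 74.5 dB SPL.

74.5 dB SPL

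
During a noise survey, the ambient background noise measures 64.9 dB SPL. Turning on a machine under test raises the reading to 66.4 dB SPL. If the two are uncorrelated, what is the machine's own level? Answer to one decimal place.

61.1 dB SPL

Subtract intensities: L_src = 10·log₁₀(10^(L_total/10) − 10^(L_bg/10)).
L_src = 10·log₁₀(10^(66.4/10) − 10^(64.9/10)) = 10·log₁₀(1275000) = 61.1 dB SPL.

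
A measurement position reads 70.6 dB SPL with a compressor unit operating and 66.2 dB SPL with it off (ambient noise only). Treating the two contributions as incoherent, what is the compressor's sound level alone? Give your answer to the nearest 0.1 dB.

68.6 dB SPL

Remove the background by subtracting linear intensities:
L_src = 10·log₁₀(10^(70.6/10) − 10^(66.2/10)) = 10·log₁₀(7313000) = 68.6 dB SPL.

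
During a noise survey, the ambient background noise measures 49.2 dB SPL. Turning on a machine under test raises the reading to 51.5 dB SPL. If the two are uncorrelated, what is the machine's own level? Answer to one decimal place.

47.6 dB SPL

Background correction is a power subtraction:
L_src = 10·log₁₀(10^(51.5/10) − 10^(49.2/10)) = 10·log₁₀(58080) = 47.6 dB SPL.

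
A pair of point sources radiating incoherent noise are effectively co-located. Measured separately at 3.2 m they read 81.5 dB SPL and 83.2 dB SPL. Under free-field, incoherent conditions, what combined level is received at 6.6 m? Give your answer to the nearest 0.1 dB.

Combined at 3.2 m: 10·log₁₀(10^(81.5/10)+10^(83.2/10)) = 85.44 dB SPL.
Then apply −20·log₁₀(6.6/3.2) = -6.29 dB → 79.2 dB SPL.

79.2 dB SPL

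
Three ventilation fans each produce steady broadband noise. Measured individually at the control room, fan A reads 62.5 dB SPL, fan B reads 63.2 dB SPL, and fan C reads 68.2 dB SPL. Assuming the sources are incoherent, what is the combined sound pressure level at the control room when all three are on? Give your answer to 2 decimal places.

70.20 dB SPL

Add the sources as powers (linear), then convert back to dB:
L_total = 10·log₁₀(10^(62.5/10) + 10^(63.2/10) + 10^(68.2/10)) = 10·log₁₀(10470000) = 70.20 dB SPL.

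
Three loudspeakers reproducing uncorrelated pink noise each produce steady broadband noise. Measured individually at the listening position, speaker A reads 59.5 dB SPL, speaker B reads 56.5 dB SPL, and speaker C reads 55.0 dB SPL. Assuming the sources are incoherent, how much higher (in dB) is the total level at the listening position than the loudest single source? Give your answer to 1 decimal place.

2.7 dB

Uncorrelated sources add in intensity (power), not in dB.
L_total = 10·log₁₀(10^(59.5/10) + 10^(56.5/10) + 10^(55.0/10)) = 62.19 dB SPL.
Excess over the loudest (59.5 dB): 62.19 − 59.5 = 2.7 dB.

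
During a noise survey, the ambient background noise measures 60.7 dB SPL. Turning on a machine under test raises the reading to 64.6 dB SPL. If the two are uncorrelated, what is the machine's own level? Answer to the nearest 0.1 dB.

Background correction is a power subtraction:
L_src = 10·log₁₀(10^(64.6/10) − 10^(60.7/10)) = 10·log₁₀(1709000) = 62.3 dB SPL.

62.3 dB SPL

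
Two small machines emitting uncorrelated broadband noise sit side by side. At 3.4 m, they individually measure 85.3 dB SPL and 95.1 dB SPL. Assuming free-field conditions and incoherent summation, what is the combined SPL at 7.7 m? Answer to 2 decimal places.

Combined at 3.4 m: 10·log₁₀(10^(85.3/10)+10^(95.1/10)) = 95.532 dB SPL.
Then apply −20·log₁₀(7.7/3.4) = -7.100 dB → 88.43 dB SPL.

88.43 dB SPL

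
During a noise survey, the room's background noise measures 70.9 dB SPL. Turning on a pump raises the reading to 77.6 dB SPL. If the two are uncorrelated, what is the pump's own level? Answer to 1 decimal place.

76.6 dB SPL

Background correction is a power subtraction:
L_src = 10·log₁₀(10^(77.6/10) − 10^(70.9/10)) = 10·log₁₀(45240000) = 76.6 dB SPL.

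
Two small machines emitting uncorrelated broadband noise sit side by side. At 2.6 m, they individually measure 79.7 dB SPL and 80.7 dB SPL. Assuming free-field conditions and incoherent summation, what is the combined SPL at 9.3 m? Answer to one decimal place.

72.2 dB SPL

Combined at 2.6 m: 10·log₁₀(10^(79.7/10)+10^(80.7/10)) = 83.24 dB SPL.
Then apply −20·log₁₀(9.3/2.6) = -11.07 dB → 72.2 dB SPL.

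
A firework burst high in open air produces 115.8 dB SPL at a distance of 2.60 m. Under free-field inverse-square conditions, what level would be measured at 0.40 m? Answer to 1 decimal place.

132.1 dB SPL

Inverse-square spreading gives ΔL = −20·log₁₀(d₂/d₁).
ΔL = −20·log₁₀(0.40/2.60) = 16.26 dB, so L₂ = 115.8 + (16.26) = 132.1 dB SPL.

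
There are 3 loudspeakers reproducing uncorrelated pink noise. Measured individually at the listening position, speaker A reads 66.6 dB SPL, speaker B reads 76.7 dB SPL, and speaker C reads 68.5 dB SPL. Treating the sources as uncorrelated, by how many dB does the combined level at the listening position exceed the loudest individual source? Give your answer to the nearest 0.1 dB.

Uncorrelated sources add in intensity (power), not in dB.
L_total = 10·log₁₀(10^(66.6/10) + 10^(76.7/10) + 10^(68.5/10)) = 77.67 dB SPL.
Excess over the loudest (76.7 dB): 77.67 − 76.7 = 1.0 dB.

1.0 dB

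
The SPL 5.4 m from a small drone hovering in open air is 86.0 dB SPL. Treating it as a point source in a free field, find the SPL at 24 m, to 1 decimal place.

73.0 dB SPL

Free-field point source: level drops by 20·log₁₀ of the distance ratio.
ΔL = −20·log₁₀(24/5.4) = -12.96 dB, so L₂ = 86.0 + (-12.96) = 73.0 dB SPL.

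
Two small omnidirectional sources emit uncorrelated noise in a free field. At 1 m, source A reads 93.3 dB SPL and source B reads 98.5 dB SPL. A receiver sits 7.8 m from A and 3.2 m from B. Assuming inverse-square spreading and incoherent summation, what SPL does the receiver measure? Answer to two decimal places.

At the listener: L_A = 93.3 − 20·log₁₀(7.8) = 75.458 dB; L_B = 98.5 − 20·log₁₀(3.2) = 88.397 dB.
Combined: 10·log₁₀(10^(75.458/10)+10^(88.397/10)) = 88.61 dB SPL.

88.61 dB SPL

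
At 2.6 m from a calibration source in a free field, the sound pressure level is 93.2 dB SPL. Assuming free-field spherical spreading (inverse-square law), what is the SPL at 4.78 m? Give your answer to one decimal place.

Inverse-square spreading gives ΔL = −20·log₁₀(d₂/d₁).
ΔL = −20·log₁₀(4.78/2.6) = -5.29 dB, so L₂ = 93.2 + (-5.29) = 87.9 dB SPL.

87.9 dB SPL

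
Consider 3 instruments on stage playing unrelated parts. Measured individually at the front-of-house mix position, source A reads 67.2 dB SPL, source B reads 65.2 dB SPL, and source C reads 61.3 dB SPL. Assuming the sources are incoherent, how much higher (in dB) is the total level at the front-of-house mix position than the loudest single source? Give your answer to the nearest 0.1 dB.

2.8 dB

Add the sources as powers (linear), then convert back to dB:
L_total = 10·log₁₀(10^(67.2/10) + 10^(65.2/10) + 10^(61.3/10)) = 69.96 dB SPL.
Excess over the loudest (67.2 dB): 69.96 − 67.2 = 2.8 dB.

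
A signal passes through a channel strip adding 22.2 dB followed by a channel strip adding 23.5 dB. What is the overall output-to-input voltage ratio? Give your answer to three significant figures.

Net gain = 22.2 + 23.5 = 45.7 dB.
Voltage ratio = 10^(45.7/20) = 193.

193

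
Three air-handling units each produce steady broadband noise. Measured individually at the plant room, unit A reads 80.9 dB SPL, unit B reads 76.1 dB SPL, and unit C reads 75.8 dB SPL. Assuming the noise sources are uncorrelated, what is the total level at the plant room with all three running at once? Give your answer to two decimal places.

83.05 dB SPL

Add the sources as powers (linear), then convert back to dB:
L_total = 10·log₁₀(10^(80.9/10) + 10^(76.1/10) + 10^(75.8/10)) = 10·log₁₀(201800000) = 83.05 dB SPL.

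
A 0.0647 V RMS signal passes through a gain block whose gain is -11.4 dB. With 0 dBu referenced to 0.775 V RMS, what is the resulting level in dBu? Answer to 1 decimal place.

-33.0 dBu

Input level: 20·log₁₀(0.0647/0.775) = -21.57 dBu.
Output: -21.57 − 11.4 = -33.0 dBu.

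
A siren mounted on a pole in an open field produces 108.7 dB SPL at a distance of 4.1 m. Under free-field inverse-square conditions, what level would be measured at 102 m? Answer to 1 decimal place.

Inverse-square spreading gives ΔL = −20·log₁₀(d₂/d₁).
ΔL = −20·log₁₀(102/4.1) = -27.92 dB, so L₂ = 108.7 + (-27.92) = 80.8 dB SPL.

80.8 dB SPL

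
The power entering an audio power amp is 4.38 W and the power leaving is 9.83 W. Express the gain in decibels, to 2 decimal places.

3.51 dB

Power is a power quantity, so gain = 10·log₁₀(P_out/P_in).
10·log₁₀(9.83/4.38) = 10·log₁₀(2.244) = 3.51 dB.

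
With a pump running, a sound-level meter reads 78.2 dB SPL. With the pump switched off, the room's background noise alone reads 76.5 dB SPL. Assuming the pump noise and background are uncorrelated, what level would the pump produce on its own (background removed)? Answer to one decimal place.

73.3 dB SPL

Remove the background by subtracting linear intensities:
L_src = 10·log₁₀(10^(78.2/10) − 10^(76.5/10)) = 10·log₁₀(21400000) = 73.3 dB SPL.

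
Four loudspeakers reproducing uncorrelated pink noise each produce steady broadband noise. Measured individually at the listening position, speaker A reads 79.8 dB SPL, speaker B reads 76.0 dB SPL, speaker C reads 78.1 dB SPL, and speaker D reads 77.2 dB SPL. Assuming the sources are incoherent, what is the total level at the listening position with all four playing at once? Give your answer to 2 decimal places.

84.02 dB SPL

Add the sources as powers (linear), then convert back to dB:
L_total = 10·log₁₀(10^(79.8/10) + 10^(76.0/10) + 10^(78.1/10) + 10^(77.2/10)) = 10·log₁₀(252400000) = 84.02 dB SPL.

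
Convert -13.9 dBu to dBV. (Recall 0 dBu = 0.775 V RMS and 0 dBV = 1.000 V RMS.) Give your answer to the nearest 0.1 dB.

-16.1 dBV

The offset between the scales is 20·log₁₀(0.775/1.000) = −2.214 dB.
So dBV = -13.9 − 2.214 = -16.1 dBV.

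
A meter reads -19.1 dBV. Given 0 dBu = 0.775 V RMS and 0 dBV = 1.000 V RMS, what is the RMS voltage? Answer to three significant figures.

0.111 V

V = 1.000 V × 10^(-19.1/20).
= 1.000 × 0.1109 = 0.111 V.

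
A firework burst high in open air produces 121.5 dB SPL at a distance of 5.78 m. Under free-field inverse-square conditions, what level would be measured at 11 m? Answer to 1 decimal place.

115.9 dB SPL

For a point source in a free field, ΔL = −20·log₁₀(d₂/d₁).
ΔL = −20·log₁₀(11/5.78) = -5.59 dB, so L₂ = 121.5 + (-5.59) = 115.9 dB SPL.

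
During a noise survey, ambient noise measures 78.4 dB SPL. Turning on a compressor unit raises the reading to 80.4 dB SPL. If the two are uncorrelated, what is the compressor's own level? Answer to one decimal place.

76.1 dB SPL

Subtract intensities: L_src = 10·log₁₀(10^(L_total/10) − 10^(L_bg/10)).
L_src = 10·log₁₀(10^(80.4/10) − 10^(78.4/10)) = 10·log₁₀(40460000) = 76.1 dB SPL.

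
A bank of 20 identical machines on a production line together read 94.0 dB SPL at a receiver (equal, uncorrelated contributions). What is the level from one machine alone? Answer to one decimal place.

81.0 dB SPL

20 equal incoherent sources add 10·log₁₀(20) = 13.01 dB over one source.
L_one = 94.0 − 13.01 = 81.0 dB SPL.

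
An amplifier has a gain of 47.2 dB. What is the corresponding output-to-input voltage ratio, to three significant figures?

229

Voltage ratio = 10^(dB/20).
10^(47.2/20) = 10^(2.360) = 229.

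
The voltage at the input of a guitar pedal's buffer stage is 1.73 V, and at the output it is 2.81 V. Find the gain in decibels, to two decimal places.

4.21 dB

For a voltage ratio, dB = 20·log₁₀(V₂/V₁).
20·log₁₀(2.81/1.73) = 20·log₁₀(1.624) = 4.21 dB.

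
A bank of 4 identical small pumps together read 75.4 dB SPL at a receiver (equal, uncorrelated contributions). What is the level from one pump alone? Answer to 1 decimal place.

4 equal incoherent sources add 10·log₁₀(4) = 6.02 dB over one source.
L_one = 75.4 − 6.02 = 69.4 dB SPL.

69.4 dB SPL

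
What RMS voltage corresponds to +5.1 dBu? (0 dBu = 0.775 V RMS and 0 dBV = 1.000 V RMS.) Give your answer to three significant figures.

V = 0.775 V × 10^(+5.1/20).
= 0.775 × 1.799 = 1.39 V.

1.39 V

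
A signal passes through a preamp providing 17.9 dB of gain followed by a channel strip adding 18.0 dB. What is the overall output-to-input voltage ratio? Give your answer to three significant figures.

Net gain = 17.9 + 18.0 = 35.9 dB.
Voltage ratio = 10^(35.9/20) = 62.4.

62.4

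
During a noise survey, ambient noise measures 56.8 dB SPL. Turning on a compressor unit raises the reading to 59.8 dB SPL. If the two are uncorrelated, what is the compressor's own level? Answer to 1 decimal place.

56.8 dB SPL

Background correction is a power subtraction:
L_src = 10·log₁₀(10^(59.8/10) − 10^(56.8/10)) = 10·log₁₀(476400) = 56.8 dB SPL.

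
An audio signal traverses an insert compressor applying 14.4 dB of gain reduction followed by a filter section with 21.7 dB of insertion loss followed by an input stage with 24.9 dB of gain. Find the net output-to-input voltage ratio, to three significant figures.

Net gain = (−14.4) + (−21.7) + 24.9 = -11.2 dB.
Voltage ratio = 10^(-11.2/20) = 0.275.

0.275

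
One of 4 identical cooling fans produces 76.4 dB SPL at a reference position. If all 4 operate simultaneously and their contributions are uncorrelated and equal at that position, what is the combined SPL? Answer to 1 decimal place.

4 equal incoherent sources raise the level by 10·log₁₀(4) = 6.02 dB.
L_total = 76.4 + 6.02 = 82.4 dB SPL.

82.4 dB SPL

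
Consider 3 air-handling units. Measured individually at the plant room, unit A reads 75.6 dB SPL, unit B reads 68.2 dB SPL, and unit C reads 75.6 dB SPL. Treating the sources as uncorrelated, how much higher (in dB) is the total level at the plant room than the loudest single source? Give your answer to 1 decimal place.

3.4 dB

Uncorrelated sources add in intensity (power), not in dB.
L_total = 10·log₁₀(10^(75.6/10) + 10^(68.2/10) + 10^(75.6/10)) = 78.99 dB SPL.
Excess over the loudest (75.6 dB): 78.99 − 75.6 = 3.4 dB.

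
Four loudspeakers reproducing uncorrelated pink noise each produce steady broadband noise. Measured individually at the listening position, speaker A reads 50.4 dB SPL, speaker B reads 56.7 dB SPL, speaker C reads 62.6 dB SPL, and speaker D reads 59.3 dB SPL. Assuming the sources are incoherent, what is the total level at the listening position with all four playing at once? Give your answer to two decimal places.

65.12 dB SPL

Incoherent sources sum as intensities:
L_total = 10·log₁₀(10^(50.4/10) + 10^(56.7/10) + 10^(62.6/10) + 10^(59.3/10)) = 10·log₁₀(3248000) = 65.12 dB SPL.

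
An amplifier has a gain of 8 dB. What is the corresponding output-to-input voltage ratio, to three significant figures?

2.51

Voltage ratio = 10^(dB/20).
10^(8/20) = 10^(0.4000) = 2.51.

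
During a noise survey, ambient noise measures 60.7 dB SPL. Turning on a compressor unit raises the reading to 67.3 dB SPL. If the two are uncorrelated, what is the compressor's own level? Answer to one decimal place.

66.2 dB SPL

Remove the background by subtracting linear intensities:
L_src = 10·log₁₀(10^(67.3/10) − 10^(60.7/10)) = 10·log₁₀(4195000) = 66.2 dB SPL.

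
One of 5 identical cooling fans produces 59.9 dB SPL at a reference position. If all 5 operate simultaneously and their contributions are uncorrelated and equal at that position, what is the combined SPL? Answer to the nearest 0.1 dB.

5 equal incoherent sources raise the level by 10·log₁₀(5) = 6.99 dB.
L_total = 59.9 + 6.99 = 66.9 dB SPL.

66.9 dB SPL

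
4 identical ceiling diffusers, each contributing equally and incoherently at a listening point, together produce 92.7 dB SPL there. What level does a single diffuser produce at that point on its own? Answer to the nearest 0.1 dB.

86.7 dB SPL

4 equal incoherent sources add 10·log₁₀(4) = 6.02 dB over one source.
L_one = 92.7 − 6.02 = 86.7 dB SPL.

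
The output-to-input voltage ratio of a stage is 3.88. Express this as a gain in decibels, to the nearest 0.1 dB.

For a voltage ratio, dB = 20·log₁₀(V₂/V₁).
20·log₁₀(3.88) = 11.8 dB.

11.8 dB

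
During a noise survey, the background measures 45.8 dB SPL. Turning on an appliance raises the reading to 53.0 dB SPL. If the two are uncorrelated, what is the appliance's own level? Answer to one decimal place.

52.1 dB SPL

Remove the background by subtracting linear intensities:
L_src = 10·log₁₀(10^(53.0/10) − 10^(45.8/10)) = 10·log₁₀(161500) = 52.1 dB SPL.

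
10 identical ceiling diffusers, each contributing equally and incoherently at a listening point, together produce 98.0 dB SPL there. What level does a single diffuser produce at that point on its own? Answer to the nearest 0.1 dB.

10 equal incoherent sources add 10·log₁₀(10) = 10.00 dB over one source.
L_one = 98.0 − 10.00 = 88.0 dB SPL.

88.0 dB SPL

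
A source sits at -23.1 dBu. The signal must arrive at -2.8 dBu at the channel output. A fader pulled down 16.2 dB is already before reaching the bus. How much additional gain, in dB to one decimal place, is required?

The required make-up gain is the shortfall in the dB sum.
G = -2.8 − (-23.1) + 16.2 = 36.5 dB.

36.5 dB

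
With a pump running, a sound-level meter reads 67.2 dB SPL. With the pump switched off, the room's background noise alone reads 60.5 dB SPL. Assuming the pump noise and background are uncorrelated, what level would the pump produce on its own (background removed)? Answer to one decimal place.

Subtract intensities: L_src = 10·log₁₀(10^(L_total/10) − 10^(L_bg/10)).
L_src = 10·log₁₀(10^(67.2/10) − 10^(60.5/10)) = 10·log₁₀(4126000) = 66.2 dB SPL.

66.2 dB SPL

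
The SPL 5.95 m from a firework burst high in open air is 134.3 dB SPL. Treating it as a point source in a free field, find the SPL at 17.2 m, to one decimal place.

For a point source in a free field, ΔL = −20·log₁₀(d₂/d₁).
ΔL = −20·log₁₀(17.2/5.95) = -9.22 dB, so L₂ = 134.3 + (-9.22) = 125.1 dB SPL.

125.1 dB SPL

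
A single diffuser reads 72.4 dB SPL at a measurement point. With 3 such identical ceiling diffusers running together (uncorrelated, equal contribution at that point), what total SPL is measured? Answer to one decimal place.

3 equal incoherent sources raise the level by 10·log₁₀(3) = 4.77 dB.
L_total = 72.4 + 4.77 = 77.2 dB SPL.

77.2 dB SPL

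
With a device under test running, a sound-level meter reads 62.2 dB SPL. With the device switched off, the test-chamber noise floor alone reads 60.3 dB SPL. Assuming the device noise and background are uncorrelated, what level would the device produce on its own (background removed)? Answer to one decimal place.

57.7 dB SPL

Background correction is a power subtraction:
L_src = 10·log₁₀(10^(62.2/10) − 10^(60.3/10)) = 10·log₁₀(588100) = 57.7 dB SPL.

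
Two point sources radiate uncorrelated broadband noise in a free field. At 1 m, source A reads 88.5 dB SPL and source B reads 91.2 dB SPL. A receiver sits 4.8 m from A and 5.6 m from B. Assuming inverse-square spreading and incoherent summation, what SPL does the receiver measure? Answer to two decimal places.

78.62 dB SPL

At the listener: L_A = 88.5 − 20·log₁₀(4.8) = 74.875 dB; L_B = 91.2 − 20·log₁₀(5.6) = 76.236 dB.
Combined: 10·log₁₀(10^(74.875/10)+10^(76.236/10)) = 78.62 dB SPL.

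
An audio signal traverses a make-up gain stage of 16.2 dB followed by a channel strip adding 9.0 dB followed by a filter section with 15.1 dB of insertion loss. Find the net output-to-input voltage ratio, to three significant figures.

Net gain = 16.2 + 9.0 + (−15.1) = 10.1 dB.
Voltage ratio = 10^(10.1/20) = 3.20.

3.20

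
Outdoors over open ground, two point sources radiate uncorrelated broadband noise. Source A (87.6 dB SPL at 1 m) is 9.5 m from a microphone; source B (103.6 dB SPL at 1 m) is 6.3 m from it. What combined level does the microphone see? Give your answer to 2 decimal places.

87.66 dB SPL

At the listener: L_A = 87.6 − 20·log₁₀(9.5) = 68.046 dB; L_B = 103.6 − 20·log₁₀(6.3) = 87.613 dB.
Combined: 10·log₁₀(10^(68.046/10)+10^(87.613/10)) = 87.66 dB SPL.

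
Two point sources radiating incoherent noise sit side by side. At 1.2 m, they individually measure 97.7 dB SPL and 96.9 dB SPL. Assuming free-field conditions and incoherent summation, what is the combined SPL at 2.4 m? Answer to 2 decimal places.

94.31 dB SPL

Combined at 1.2 m: 10·log₁₀(10^(97.7/10)+10^(96.9/10)) = 100.329 dB SPL.
Then apply −20·log₁₀(2.4/1.2) = -6.021 dB → 94.31 dB SPL.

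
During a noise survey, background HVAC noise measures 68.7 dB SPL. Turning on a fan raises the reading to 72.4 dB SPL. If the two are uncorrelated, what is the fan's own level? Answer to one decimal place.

Subtract intensities: L_src = 10·log₁₀(10^(L_total/10) − 10^(L_bg/10)).
L_src = 10·log₁₀(10^(72.4/10) − 10^(68.7/10)) = 10·log₁₀(9965000) = 70.0 dB SPL.

70.0 dB SPL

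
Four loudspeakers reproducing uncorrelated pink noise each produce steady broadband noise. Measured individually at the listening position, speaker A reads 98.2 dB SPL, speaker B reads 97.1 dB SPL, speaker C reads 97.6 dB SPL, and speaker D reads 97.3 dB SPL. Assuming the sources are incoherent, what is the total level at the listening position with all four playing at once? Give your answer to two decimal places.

103.59 dB SPL

Incoherent sources sum as intensities:
L_total = 10·log₁₀(10^(98.2/10) + 10^(97.1/10) + 10^(97.6/10) + 10^(97.3/10)) = 10·log₁₀(22860000000) = 103.59 dB SPL.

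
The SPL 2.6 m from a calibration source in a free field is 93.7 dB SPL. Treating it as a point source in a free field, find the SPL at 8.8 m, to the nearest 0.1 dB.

83.1 dB SPL

Free-field point source: level drops by 20·log₁₀ of the distance ratio.
ΔL = −20·log₁₀(8.8/2.6) = -10.59 dB, so L₂ = 93.7 + (-10.59) = 83.1 dB SPL.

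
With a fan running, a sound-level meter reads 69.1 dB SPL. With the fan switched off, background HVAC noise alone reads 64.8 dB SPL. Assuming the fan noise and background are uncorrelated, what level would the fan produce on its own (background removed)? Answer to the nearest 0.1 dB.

67.1 dB SPL

Remove the background by subtracting linear intensities:
L_src = 10·log₁₀(10^(69.1/10) − 10^(64.8/10)) = 10·log₁₀(5108000) = 67.1 dB SPL.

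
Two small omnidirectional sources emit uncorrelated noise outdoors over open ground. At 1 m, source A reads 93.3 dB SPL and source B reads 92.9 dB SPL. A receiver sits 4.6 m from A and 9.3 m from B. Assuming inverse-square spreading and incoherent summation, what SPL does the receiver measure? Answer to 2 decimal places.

At the listener: L_A = 93.3 − 20·log₁₀(4.6) = 80.045 dB; L_B = 92.9 − 20·log₁₀(9.3) = 73.530 dB.
Combined: 10·log₁₀(10^(80.045/10)+10^(73.530/10)) = 80.92 dB SPL.

80.92 dB SPL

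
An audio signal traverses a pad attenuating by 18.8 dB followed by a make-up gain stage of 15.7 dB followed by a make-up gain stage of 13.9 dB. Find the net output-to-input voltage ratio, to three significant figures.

3.47

Net gain = (−18.8) + 15.7 + 13.9 = 10.8 dB.
Voltage ratio = 10^(10.8/20) = 3.47.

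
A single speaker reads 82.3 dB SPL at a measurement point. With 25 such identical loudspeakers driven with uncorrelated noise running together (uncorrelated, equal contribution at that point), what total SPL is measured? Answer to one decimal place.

25 equal incoherent sources raise the level by 10·log₁₀(25) = 13.98 dB.
L_total = 82.3 + 13.98 = 96.3 dB SPL.

96.3 dB SPL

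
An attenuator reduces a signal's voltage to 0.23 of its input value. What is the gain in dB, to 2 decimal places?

-12.77 dB

For a voltage ratio, dB = 20·log₁₀(V₂/V₁).
20·log₁₀(0.23) = -12.77 dB.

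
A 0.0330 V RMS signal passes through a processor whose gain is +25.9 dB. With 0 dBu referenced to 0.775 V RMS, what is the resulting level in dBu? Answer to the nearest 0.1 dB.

-1.5 dBu

Input level: 20·log₁₀(0.0330/0.775) = -27.42 dBu.
Output: -27.42 + 25.9 = -1.5 dBu.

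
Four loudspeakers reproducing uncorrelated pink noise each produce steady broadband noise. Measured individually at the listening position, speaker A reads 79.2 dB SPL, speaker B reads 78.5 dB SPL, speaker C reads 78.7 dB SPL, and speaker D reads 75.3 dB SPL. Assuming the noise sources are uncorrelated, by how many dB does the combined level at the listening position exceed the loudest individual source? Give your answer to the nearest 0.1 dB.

Incoherent sources sum as intensities:
L_total = 10·log₁₀(10^(79.2/10) + 10^(78.5/10) + 10^(78.7/10) + 10^(75.3/10)) = 84.18 dB SPL.
Excess over the loudest (79.2 dB): 84.18 − 79.2 = 5.0 dB.

5.0 dB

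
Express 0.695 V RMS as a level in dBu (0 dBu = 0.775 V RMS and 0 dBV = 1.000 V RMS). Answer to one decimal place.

dBu = 20·log₁₀(V / 0.775 V).
20·log₁₀(0.695/0.775) = -0.9 dBu.

-0.9 dBu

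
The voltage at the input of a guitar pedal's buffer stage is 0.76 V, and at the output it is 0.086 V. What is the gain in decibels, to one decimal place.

Voltage is an amplitude quantity, so gain = 20·log₁₀(V_out/V_in).
20·log₁₀(0.086/0.76) = 20·log₁₀(0.1132) = -18.9 dB.

-18.9 dB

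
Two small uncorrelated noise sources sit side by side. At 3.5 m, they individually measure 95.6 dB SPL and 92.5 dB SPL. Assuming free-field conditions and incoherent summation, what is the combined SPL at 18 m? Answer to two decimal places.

Combined at 3.5 m: 10·log₁₀(10^(95.6/10)+10^(92.5/10)) = 97.331 dB SPL.
Then apply −20·log₁₀(18/3.5) = -14.224 dB → 83.11 dB SPL.

83.11 dB SPL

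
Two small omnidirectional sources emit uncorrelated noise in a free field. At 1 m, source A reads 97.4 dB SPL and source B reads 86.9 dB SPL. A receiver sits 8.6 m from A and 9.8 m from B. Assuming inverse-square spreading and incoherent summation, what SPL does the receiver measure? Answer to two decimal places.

79.00 dB SPL

At the listener: L_A = 97.4 − 20·log₁₀(8.6) = 78.710 dB; L_B = 86.9 − 20·log₁₀(9.8) = 67.075 dB.
Combined: 10·log₁₀(10^(78.710/10)+10^(67.075/10)) = 79.00 dB SPL.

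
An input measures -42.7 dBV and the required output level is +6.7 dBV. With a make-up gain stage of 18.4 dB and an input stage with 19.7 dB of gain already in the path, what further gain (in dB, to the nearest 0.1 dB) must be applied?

11.3 dB

The required make-up gain is the shortfall in the dB sum.
G = +6.7 − (-42.7) − 18.4 − 19.7 = 11.3 dB.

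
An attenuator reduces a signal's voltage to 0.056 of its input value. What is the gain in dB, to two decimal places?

Voltage ratio → dB uses the 20·log₁₀ form:
20·log₁₀(0.056) = -25.04 dB.

-25.04 dB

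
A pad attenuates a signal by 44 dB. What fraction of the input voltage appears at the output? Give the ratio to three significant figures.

0.00631

Voltage ratio = 10^(dB/20).
10^(-44/20) = 10^(-2.200) = 0.00631.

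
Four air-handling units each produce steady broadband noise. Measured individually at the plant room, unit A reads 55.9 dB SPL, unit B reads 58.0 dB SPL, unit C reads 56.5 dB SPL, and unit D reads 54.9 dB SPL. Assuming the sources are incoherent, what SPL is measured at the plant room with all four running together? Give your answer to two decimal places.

Incoherent sources sum as intensities:
L_total = 10·log₁₀(10^(55.9/10) + 10^(58.0/10) + 10^(56.5/10) + 10^(54.9/10)) = 10·log₁₀(1776000) = 62.49 dB SPL.

62.49 dB SPL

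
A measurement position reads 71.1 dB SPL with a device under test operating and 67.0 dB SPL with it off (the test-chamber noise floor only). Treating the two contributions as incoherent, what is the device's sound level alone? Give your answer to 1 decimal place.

Subtract intensities: L_src = 10·log₁₀(10^(L_total/10) − 10^(L_bg/10)).
L_src = 10·log₁₀(10^(71.1/10) − 10^(67.0/10)) = 10·log₁₀(7871000) = 69.0 dB SPL.

69.0 dB SPL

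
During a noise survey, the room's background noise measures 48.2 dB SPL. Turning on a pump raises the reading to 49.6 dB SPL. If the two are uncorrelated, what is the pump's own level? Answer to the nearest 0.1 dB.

44.0 dB SPL

Subtract intensities: L_src = 10·log₁₀(10^(L_total/10) − 10^(L_bg/10)).
L_src = 10·log₁₀(10^(49.6/10) − 10^(48.2/10)) = 10·log₁₀(25130) = 44.0 dB SPL.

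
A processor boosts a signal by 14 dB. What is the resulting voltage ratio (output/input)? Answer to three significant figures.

Voltage ratio = 10^(dB/20).
10^(14/20) = 10^(0.7000) = 5.01.

5.01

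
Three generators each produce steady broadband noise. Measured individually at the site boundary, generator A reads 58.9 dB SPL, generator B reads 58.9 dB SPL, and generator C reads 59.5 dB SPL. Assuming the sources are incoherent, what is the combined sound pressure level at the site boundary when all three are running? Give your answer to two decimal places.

63.88 dB SPL

Uncorrelated sources add in intensity (power), not in dB.
L_total = 10·log₁₀(10^(58.9/10) + 10^(58.9/10) + 10^(59.5/10)) = 10·log₁₀(2444000) = 63.88 dB SPL.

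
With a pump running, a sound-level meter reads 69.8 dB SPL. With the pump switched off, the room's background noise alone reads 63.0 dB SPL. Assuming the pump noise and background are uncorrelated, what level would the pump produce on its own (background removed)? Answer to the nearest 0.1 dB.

68.8 dB SPL

Subtract intensities: L_src = 10·log₁₀(10^(L_total/10) − 10^(L_bg/10)).
L_src = 10·log₁₀(10^(69.8/10) − 10^(63.0/10)) = 10·log₁₀(7555000) = 68.8 dB SPL.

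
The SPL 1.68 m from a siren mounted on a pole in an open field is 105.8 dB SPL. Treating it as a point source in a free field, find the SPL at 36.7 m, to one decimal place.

Inverse-square spreading gives ΔL = −20·log₁₀(d₂/d₁).
ΔL = −20·log₁₀(36.7/1.68) = -26.79 dB, so L₂ = 105.8 + (-26.79) = 79.0 dB SPL.

79.0 dB SPL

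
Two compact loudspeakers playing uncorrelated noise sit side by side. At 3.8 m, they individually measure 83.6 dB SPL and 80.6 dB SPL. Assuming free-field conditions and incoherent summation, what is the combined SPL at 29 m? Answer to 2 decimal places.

67.71 dB SPL

Combined at 3.8 m: 10·log₁₀(10^(83.6/10)+10^(80.6/10)) = 85.364 dB SPL.
Then apply −20·log₁₀(29/3.8) = -17.652 dB → 67.71 dB SPL.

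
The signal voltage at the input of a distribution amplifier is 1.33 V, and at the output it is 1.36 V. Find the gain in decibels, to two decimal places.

For a voltage ratio, dB = 20·log₁₀(V₂/V₁).
20·log₁₀(1.36/1.33) = 20·log₁₀(1.023) = 0.19 dB.

0.19 dB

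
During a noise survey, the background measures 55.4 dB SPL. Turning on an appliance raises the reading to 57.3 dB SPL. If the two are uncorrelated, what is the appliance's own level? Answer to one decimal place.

52.8 dB SPL

Background correction is a power subtraction:
L_src = 10·log₁₀(10^(57.3/10) − 10^(55.4/10)) = 10·log₁₀(190300) = 52.8 dB SPL.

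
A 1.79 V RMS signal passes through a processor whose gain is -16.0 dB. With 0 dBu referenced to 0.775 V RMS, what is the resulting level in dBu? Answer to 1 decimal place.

-8.7 dBu

Input level: 20·log₁₀(1.79/0.775) = 7.27 dBu.
Output: 7.27 − 16.0 = -8.7 dBu.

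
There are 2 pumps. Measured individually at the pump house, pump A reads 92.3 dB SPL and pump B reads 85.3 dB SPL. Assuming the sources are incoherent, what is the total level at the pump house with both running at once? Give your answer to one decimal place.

Incoherent sources sum as intensities:
L_total = 10·log₁₀(10^(92.3/10) + 10^(85.3/10)) = 10·log₁₀(2037000000) = 93.1 dB SPL.

93.1 dB SPL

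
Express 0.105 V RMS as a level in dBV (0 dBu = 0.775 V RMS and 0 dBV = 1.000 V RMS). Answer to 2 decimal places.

-19.58 dBV

dBV = 20·log₁₀(V / 1.000 V).
20·log₁₀(0.105/1.000) = -19.58 dBV.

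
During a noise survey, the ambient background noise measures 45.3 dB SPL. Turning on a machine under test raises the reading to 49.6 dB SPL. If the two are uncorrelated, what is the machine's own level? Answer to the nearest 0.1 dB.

47.6 dB SPL

Remove the background by subtracting linear intensities:
L_src = 10·log₁₀(10^(49.6/10) − 10^(45.3/10)) = 10·log₁₀(57320) = 47.6 dB SPL.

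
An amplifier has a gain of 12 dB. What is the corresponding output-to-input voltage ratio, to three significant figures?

3.98

Voltage ratio = 10^(dB/20).
10^(12/20) = 10^(0.6000) = 3.98.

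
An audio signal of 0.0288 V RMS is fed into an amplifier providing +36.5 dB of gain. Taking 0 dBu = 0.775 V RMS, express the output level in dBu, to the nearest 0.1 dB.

+7.9 dBu

Input level: 20·log₁₀(0.0288/0.775) = -28.60 dBu.
Output: -28.60 + 36.5 = +7.9 dBu.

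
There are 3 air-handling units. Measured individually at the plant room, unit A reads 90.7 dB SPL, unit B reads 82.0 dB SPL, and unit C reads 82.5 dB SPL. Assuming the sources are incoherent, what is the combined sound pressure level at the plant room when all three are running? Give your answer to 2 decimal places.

91.79 dB SPL

Incoherent sources sum as intensities:
L_total = 10·log₁₀(10^(90.7/10) + 10^(82.0/10) + 10^(82.5/10)) = 10·log₁₀(1511000000) = 91.79 dB SPL.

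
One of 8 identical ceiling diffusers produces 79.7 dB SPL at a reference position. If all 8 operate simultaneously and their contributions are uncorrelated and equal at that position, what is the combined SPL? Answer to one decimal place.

88.7 dB SPL

8 equal incoherent sources raise the level by 10·log₁₀(8) = 9.03 dB.
L_total = 79.7 + 9.03 = 88.7 dB SPL.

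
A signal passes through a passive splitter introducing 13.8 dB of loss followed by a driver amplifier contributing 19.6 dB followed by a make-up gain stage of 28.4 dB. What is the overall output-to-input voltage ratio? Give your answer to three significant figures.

51.3

Net gain = (−13.8) + 19.6 + 28.4 = 34.2 dB.
Voltage ratio = 10^(34.2/20) = 51.3.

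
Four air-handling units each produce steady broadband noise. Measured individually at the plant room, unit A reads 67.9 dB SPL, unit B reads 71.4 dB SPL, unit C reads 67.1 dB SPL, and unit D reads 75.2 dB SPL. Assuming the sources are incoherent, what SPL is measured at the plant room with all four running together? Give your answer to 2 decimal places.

Uncorrelated sources add in intensity (power), not in dB.
L_total = 10·log₁₀(10^(67.9/10) + 10^(71.4/10) + 10^(67.1/10) + 10^(75.2/10)) = 10·log₁₀(58210000) = 77.65 dB SPL.

77.65 dB SPL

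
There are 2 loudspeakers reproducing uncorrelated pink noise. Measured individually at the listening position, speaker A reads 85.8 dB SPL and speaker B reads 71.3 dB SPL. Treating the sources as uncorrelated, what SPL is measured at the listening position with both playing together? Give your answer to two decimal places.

85.95 dB SPL

Add the sources as powers (linear), then convert back to dB:
L_total = 10·log₁₀(10^(85.8/10) + 10^(71.3/10)) = 10·log₁₀(393700000) = 85.95 dB SPL.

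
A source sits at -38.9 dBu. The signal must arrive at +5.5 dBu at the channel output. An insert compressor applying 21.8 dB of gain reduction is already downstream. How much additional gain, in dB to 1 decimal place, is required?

66.2 dB

The required make-up gain is the shortfall in the dB sum.
G = +5.5 − (-38.9) + 21.8 = 66.2 dB.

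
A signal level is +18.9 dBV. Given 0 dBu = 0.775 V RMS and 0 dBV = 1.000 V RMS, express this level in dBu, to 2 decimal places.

The offset between the scales is 20·log₁₀(0.775/1.000) = −2.214 dB.
So dBu = +18.9 + 2.214 = +21.11 dBu.

+21.11 dBu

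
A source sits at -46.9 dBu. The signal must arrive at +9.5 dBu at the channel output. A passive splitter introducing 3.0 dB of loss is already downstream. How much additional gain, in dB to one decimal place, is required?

The required make-up gain is the shortfall in the dB sum.
G = +9.5 − (-46.9) + 3.0 = 59.4 dB.

59.4 dB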